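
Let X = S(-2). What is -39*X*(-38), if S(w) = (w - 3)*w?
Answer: 14820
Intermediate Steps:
S(w) = w*(-3 + w) (S(w) = (-3 + w)*w = w*(-3 + w))
X = 10 (X = -2*(-3 - 2) = -2*(-5) = 10)
-39*X*(-38) = -39*10*(-38) = -390*(-38) = 14820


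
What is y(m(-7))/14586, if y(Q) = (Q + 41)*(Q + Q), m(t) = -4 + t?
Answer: -10/221 ≈ -0.045249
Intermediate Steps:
y(Q) = 2*Q*(41 + Q) (y(Q) = (41 + Q)*(2*Q) = 2*Q*(41 + Q))
y(m(-7))/14586 = (2*(-4 - 7)*(41 + (-4 - 7)))/14586 = (2*(-11)*(41 - 11))*(1/14586) = (2*(-11)*30)*(1/14586) = -660*1/14586 = -10/221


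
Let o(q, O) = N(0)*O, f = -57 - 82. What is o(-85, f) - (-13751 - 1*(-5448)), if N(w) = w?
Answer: 8303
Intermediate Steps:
f = -139
o(q, O) = 0 (o(q, O) = 0*O = 0)
o(-85, f) - (-13751 - 1*(-5448)) = 0 - (-13751 - 1*(-5448)) = 0 - (-13751 + 5448) = 0 - 1*(-8303) = 0 + 8303 = 8303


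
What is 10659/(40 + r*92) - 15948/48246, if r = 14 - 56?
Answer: -95873211/30748784 ≈ -3.1180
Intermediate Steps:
r = -42
10659/(40 + r*92) - 15948/48246 = 10659/(40 - 42*92) - 15948/48246 = 10659/(40 - 3864) - 15948*1/48246 = 10659/(-3824) - 2658/8041 = 10659*(-1/3824) - 2658/8041 = -10659/3824 - 2658/8041 = -95873211/30748784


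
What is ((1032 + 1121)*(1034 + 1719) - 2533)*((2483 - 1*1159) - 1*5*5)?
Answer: 7696154124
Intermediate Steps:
((1032 + 1121)*(1034 + 1719) - 2533)*((2483 - 1*1159) - 1*5*5) = (2153*2753 - 2533)*((2483 - 1159) - 5*5) = (5927209 - 2533)*(1324 - 25) = 5924676*1299 = 7696154124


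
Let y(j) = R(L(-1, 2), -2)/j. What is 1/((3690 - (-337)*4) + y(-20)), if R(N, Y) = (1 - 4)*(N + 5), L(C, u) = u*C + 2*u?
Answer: 20/100781 ≈ 0.00019845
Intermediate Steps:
L(C, u) = 2*u + C*u (L(C, u) = C*u + 2*u = 2*u + C*u)
R(N, Y) = -15 - 3*N (R(N, Y) = -3*(5 + N) = -15 - 3*N)
y(j) = -21/j (y(j) = (-15 - 6*(2 - 1))/j = (-15 - 6)/j = -21/j)
1/((3690 - (-337)*4) + y(-20)) = 1/((3690 - (-337)*4) - 21/(-20)) = 1/((3690 - 1*(-1348)) - 21*(-1/20)) = 1/((3690 + 1348) + 21/20) = 1/(5038 + 21/20) = 1/(100781/20) = 20/100781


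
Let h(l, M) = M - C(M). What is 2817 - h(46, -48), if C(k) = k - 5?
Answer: 2812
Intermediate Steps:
C(k) = -5 + k
h(l, M) = 5 (h(l, M) = M - (-5 + M) = M + (5 - M) = 5)
2817 - h(46, -48) = 2817 - 1*5 = 2817 - 5 = 2812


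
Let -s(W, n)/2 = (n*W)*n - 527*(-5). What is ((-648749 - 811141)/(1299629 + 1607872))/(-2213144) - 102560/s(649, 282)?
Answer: 55007951590162685/55353282585019799564 ≈ 0.00099376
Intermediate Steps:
s(W, n) = -5270 - 2*W*n² (s(W, n) = -2*((n*W)*n - 527*(-5)) = -2*((W*n)*n + 2635) = -2*(W*n² + 2635) = -2*(2635 + W*n²) = -5270 - 2*W*n²)
((-648749 - 811141)/(1299629 + 1607872))/(-2213144) - 102560/s(649, 282) = ((-648749 - 811141)/(1299629 + 1607872))/(-2213144) - 102560/(-5270 - 2*649*282²) = -1459890/2907501*(-1/2213144) - 102560/(-5270 - 2*649*79524) = -1459890*1/2907501*(-1/2213144) - 102560/(-5270 - 103222152) = -486630/969167*(-1/2213144) - 102560/(-103227422) = 243315/1072453065524 - 102560*(-1/103227422) = 243315/1072453065524 + 51280/51613711 = 55007951590162685/55353282585019799564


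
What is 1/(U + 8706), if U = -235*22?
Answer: 1/3536 ≈ 0.00028281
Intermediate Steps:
U = -5170
1/(U + 8706) = 1/(-5170 + 8706) = 1/3536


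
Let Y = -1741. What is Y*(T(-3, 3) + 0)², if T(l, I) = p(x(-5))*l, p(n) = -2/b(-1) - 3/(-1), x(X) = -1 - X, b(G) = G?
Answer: -391725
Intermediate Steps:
p(n) = 5 (p(n) = -2/(-1) - 3/(-1) = -2*(-1) - 3*(-1) = 2 + 3 = 5)
T(l, I) = 5*l
Y*(T(-3, 3) + 0)² = -1741*(5*(-3) + 0)² = -1741*(-15 + 0)² = -1741*(-15)² = -1741*225 = -391725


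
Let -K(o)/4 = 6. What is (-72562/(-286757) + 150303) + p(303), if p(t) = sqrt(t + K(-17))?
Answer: 43100509933/286757 + 3*sqrt(31) ≈ 1.5032e+5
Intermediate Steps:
K(o) = -24 (K(o) = -4*6 = -24)
p(t) = sqrt(-24 + t) (p(t) = sqrt(t - 24) = sqrt(-24 + t))
(-72562/(-286757) + 150303) + p(303) = (-72562/(-286757) + 150303) + sqrt(-24 + 303) = (-72562*(-1/286757) + 150303) + sqrt(279) = (72562/286757 + 150303) + 3*sqrt(31) = 43100509933/286757 + 3*sqrt(31)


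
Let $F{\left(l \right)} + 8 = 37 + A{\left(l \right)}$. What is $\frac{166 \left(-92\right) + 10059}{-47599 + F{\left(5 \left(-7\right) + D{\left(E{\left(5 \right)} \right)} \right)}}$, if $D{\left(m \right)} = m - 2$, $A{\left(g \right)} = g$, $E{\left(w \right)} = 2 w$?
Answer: $\frac{5213}{47597} \approx 0.10952$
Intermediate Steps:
$D{\left(m \right)} = -2 + m$
$F{\left(l \right)} = 29 + l$ ($F{\left(l \right)} = -8 + \left(37 + l\right) = 29 + l$)
$\frac{166 \left(-92\right) + 10059}{-47599 + F{\left(5 \left(-7\right) + D{\left(E{\left(5 \right)} \right)} \right)}} = \frac{166 \left(-92\right) + 10059}{-47599 + \left(29 + \left(5 \left(-7\right) + \left(-2 + 2 \cdot 5\right)\right)\right)} = \frac{-15272 + 10059}{-47599 + \left(29 + \left(-35 + \left(-2 + 10\right)\right)\right)} = - \frac{5213}{-47599 + \left(29 + \left(-35 + 8\right)\right)} = - \frac{5213}{-47599 + \left(29 - 27\right)} = - \frac{5213}{-47599 + 2} = - \frac{5213}{-47597} = \left(-5213\right) \left(- \frac{1}{47597}\right) = \frac{5213}{47597}$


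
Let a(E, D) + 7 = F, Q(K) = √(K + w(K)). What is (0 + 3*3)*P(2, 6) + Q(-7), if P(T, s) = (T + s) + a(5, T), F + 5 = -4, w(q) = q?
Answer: -72 + I*√14 ≈ -72.0 + 3.7417*I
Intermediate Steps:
F = -9 (F = -5 - 4 = -9)
Q(K) = √2*√K (Q(K) = √(K + K) = √(2*K) = √2*√K)
a(E, D) = -16 (a(E, D) = -7 - 9 = -16)
P(T, s) = -16 + T + s (P(T, s) = (T + s) - 16 = -16 + T + s)
(0 + 3*3)*P(2, 6) + Q(-7) = (0 + 3*3)*(-16 + 2 + 6) + √2*√(-7) = (0 + 9)*(-8) + √2*(I*√7) = 9*(-8) + I*√14 = -72 + I*√14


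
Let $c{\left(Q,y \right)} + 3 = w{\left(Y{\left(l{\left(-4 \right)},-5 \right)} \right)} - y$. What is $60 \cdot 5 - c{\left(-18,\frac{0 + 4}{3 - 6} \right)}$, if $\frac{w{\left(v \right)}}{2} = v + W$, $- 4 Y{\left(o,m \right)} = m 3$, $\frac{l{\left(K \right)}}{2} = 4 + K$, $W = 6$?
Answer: $\frac{1693}{6} \approx 282.17$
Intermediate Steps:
$l{\left(K \right)} = 8 + 2 K$ ($l{\left(K \right)} = 2 \left(4 + K\right) = 8 + 2 K$)
$Y{\left(o,m \right)} = - \frac{3 m}{4}$ ($Y{\left(o,m \right)} = - \frac{m 3}{4} = - \frac{3 m}{4}$)
$w{\left(v \right)} = 12 + 2 v$ ($w{\left(v \right)} = 2 \left(v + 6\right) = 2 \left(6 + v\right) = 12 + 2 v$)
$c{\left(Q,y \right)} = \frac{33}{2} - y$ ($c{\left(Q,y \right)} = -3 - \left(-12 + y - \left(- \frac{3}{2}\right) \left(-5\right)\right) = -3 - \left(- \frac{39}{2} + y\right) = \frac{33}{2} - y$)
$60 \cdot 5 - c{\left(-18,\frac{0 + 4}{3 - 6} \right)} = 60 \cdot 5 - \left(\frac{33}{2} - \frac{0 + 4}{3 - 6}\right) = 300 - \left(\frac{33}{2} - \frac{4}{-3}\right) = 300 - \left(\frac{33}{2} - 4 \left(- \frac{1}{3}\right)\right) = 300 - \left(\frac{33}{2} - - \frac{4}{3}\right) = 300 - \left(\frac{33}{2} + \frac{4}{3}\right) = 300 - \frac{107}{6} = \frac{1693}{6}$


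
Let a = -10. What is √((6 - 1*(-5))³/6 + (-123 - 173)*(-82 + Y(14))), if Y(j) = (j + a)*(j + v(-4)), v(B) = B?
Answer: √455538/6 ≈ 112.49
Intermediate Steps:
Y(j) = (-10 + j)*(-4 + j) (Y(j) = (j - 10)*(j - 4) = (-10 + j)*(-4 + j))
√((6 - 1*(-5))³/6 + (-123 - 173)*(-82 + Y(14))) = √((6 - 1*(-5))³/6 + (-123 - 173)*(-82 + (40 + 14² - 14*14))) = √((6 + 5)³*(⅙) - 296*(-82 + (40 + 196 - 196))) = √(11³*(⅙) - 296*(-82 + 40)) = √(1331*(⅙) - 296*(-42)) = √(1331/6 + 12432) = √(75923/6) = √455538/6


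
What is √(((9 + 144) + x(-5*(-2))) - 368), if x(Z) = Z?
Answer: I*√205 ≈ 14.318*I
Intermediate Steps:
√(((9 + 144) + x(-5*(-2))) - 368) = √(((9 + 144) - 5*(-2)) - 368) = √((153 + 10) - 368) = √(163 - 368) = √(-205) = I*√205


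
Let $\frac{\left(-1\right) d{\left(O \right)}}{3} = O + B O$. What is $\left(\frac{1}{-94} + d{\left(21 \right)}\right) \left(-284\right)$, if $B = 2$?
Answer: $\frac{2522914}{47} \approx 53679.0$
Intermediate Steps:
$d{\left(O \right)} = - 9 O$ ($d{\left(O \right)} = - 3 \left(O + 2 O\right) = - 3 \cdot 3 O = - 9 O$)
$\left(\frac{1}{-94} + d{\left(21 \right)}\right) \left(-284\right) = \left(\frac{1}{-94} - 189\right) \left(-284\right) = \left(- \frac{1}{94} - 189\right) \left(-284\right) = \left(- \frac{17767}{94}\right) \left(-284\right) = \frac{2522914}{47}$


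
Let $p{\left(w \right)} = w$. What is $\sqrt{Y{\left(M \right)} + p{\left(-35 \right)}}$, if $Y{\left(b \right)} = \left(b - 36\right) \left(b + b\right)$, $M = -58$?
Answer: $\sqrt{10869} \approx 104.25$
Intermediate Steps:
$Y{\left(b \right)} = 2 b \left(-36 + b\right)$ ($Y{\left(b \right)} = \left(-36 + b\right) 2 b = 2 b \left(-36 + b\right)$)
$\sqrt{Y{\left(M \right)} + p{\left(-35 \right)}} = \sqrt{2 \left(-58\right) \left(-36 - 58\right) - 35} = \sqrt{2 \left(-58\right) \left(-94\right) - 35} = \sqrt{10904 - 35} = \sqrt{10869}$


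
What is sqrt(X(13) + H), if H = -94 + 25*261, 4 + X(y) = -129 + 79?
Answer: sqrt(6377) ≈ 79.856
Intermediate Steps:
X(y) = -54 (X(y) = -4 + (-129 + 79) = -4 - 50 = -54)
H = 6431 (H = -94 + 6525 = 6431)
sqrt(X(13) + H) = sqrt(-54 + 6431) = sqrt(6377)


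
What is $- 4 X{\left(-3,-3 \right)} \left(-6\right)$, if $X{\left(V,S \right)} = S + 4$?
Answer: $24$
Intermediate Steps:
$X{\left(V,S \right)} = 4 + S$
$- 4 X{\left(-3,-3 \right)} \left(-6\right) = - 4 \left(4 - 3\right) \left(-6\right) = \left(-4\right) 1 \left(-6\right) = \left(-4\right) \left(-6\right) = 24$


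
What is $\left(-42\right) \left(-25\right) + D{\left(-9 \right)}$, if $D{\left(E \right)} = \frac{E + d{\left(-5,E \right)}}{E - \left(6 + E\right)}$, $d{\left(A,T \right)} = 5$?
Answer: $\frac{3152}{3} \approx 1050.7$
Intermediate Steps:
$D{\left(E \right)} = - \frac{5}{6} - \frac{E}{6}$ ($D{\left(E \right)} = \frac{E + 5}{E - \left(6 + E\right)} = \frac{5 + E}{-6} = \left(5 + E\right) \left(- \frac{1}{6}\right) = - \frac{5}{6} - \frac{E}{6}$)
$\left(-42\right) \left(-25\right) + D{\left(-9 \right)} = \left(-42\right) \left(-25\right) - - \frac{2}{3} = 1050 + \left(- \frac{5}{6} + \frac{3}{2}\right) = 1050 + \frac{2}{3} = \frac{3152}{3}$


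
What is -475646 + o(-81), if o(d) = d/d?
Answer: -475645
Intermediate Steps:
o(d) = 1
-475646 + o(-81) = -475646 + 1 = -475645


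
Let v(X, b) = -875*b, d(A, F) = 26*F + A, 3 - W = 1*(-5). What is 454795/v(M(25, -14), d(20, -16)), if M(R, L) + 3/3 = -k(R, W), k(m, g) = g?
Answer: 8269/6300 ≈ 1.3125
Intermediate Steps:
W = 8 (W = 3 - (-5) = 3 - 1*(-5) = 3 + 5 = 8)
d(A, F) = A + 26*F
M(R, L) = -9 (M(R, L) = -1 - 1*8 = -1 - 8 = -9)
454795/v(M(25, -14), d(20, -16)) = 454795/((-875*(20 + 26*(-16)))) = 454795/((-875*(20 - 416))) = 454795/((-875*(-396))) = 454795/346500 = 454795*(1/346500) = 8269/6300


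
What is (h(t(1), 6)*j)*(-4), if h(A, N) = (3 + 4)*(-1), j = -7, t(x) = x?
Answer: -196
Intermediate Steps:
h(A, N) = -7 (h(A, N) = 7*(-1) = -7)
(h(t(1), 6)*j)*(-4) = -7*(-7)*(-4) = 49*(-4) = -196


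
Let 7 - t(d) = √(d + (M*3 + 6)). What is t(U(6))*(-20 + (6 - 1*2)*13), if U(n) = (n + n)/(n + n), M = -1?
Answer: 160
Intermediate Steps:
U(n) = 1 (U(n) = (2*n)/((2*n)) = (2*n)*(1/(2*n)) = 1)
t(d) = 7 - √(3 + d) (t(d) = 7 - √(d + (-1*3 + 6)) = 7 - √(d + (-3 + 6)) = 7 - √(d + 3) = 7 - √(3 + d))
t(U(6))*(-20 + (6 - 1*2)*13) = (7 - √(3 + 1))*(-20 + (6 - 1*2)*13) = (7 - √4)*(-20 + (6 - 2)*13) = (7 - 1*2)*(-20 + 4*13) = (7 - 2)*(-20 + 52) = 5*32 = 160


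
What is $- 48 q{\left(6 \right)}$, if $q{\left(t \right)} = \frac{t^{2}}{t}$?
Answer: $-288$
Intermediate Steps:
$q{\left(t \right)} = t$
$- 48 q{\left(6 \right)} = \left(-48\right) 6 = -288$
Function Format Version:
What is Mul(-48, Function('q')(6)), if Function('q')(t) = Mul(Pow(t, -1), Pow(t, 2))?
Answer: -288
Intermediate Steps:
Function('q')(t) = t
Mul(-48, Function('q')(6)) = Mul(-48, 6) = -288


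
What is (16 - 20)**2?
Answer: 16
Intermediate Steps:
(16 - 20)**2 = (-4)**2 = 16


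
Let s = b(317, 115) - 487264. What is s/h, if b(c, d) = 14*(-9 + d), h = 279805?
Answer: -908/523 ≈ -1.7361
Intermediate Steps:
b(c, d) = -126 + 14*d
s = -485780 (s = (-126 + 14*115) - 487264 = (-126 + 1610) - 487264 = 1484 - 487264 = -485780)
s/h = -485780/279805 = -485780*1/279805 = -908/523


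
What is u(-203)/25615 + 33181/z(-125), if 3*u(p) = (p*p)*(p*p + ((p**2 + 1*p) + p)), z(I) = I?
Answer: 83980853911/1921125 ≈ 43714.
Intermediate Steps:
u(p) = p**2*(2*p + 2*p**2)/3 (u(p) = ((p*p)*(p*p + ((p**2 + 1*p) + p)))/3 = (p**2*(p**2 + ((p**2 + p) + p)))/3 = (p**2*(p**2 + ((p + p**2) + p)))/3 = (p**2*(p**2 + (p**2 + 2*p)))/3 = (p**2*(2*p + 2*p**2))/3 = p**2*(2*p + 2*p**2)/3)
u(-203)/25615 + 33181/z(-125) = ((2/3)*(-203)**3*(1 - 203))/25615 + 33181/(-125) = ((2/3)*(-8365427)*(-202))*(1/25615) + 33181*(-1/125) = (3379632508/3)*(1/25615) - 33181/125 = 3379632508/76845 - 33181/125 = 83980853911/1921125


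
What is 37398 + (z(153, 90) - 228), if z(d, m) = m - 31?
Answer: 37229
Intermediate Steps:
z(d, m) = -31 + m
37398 + (z(153, 90) - 228) = 37398 + ((-31 + 90) - 228) = 37398 + (59 - 228) = 37398 - 169 = 37229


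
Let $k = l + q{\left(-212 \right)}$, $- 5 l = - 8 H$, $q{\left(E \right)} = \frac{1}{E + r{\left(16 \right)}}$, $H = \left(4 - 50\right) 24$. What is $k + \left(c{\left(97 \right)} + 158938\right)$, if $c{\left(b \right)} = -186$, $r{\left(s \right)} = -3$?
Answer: $\frac{33751903}{215} \approx 1.5699 \cdot 10^{5}$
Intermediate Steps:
$H = -1104$ ($H = \left(-46\right) 24 = -1104$)
$q{\left(E \right)} = \frac{1}{-3 + E}$ ($q{\left(E \right)} = \frac{1}{E - 3} = \frac{1}{-3 + E}$)
$l = - \frac{8832}{5}$ ($l = - \frac{\left(-8\right) \left(-1104\right)}{5} = \left(- \frac{1}{5}\right) 8832 = - \frac{8832}{5} \approx -1766.4$)
$k = - \frac{379777}{215}$ ($k = - \frac{8832}{5} + \frac{1}{-3 - 212} = - \frac{8832}{5} + \frac{1}{-215} = - \frac{8832}{5} - \frac{1}{215} = - \frac{379777}{215} \approx -1766.4$)
$k + \left(c{\left(97 \right)} + 158938\right) = - \frac{379777}{215} + \left(-186 + 158938\right) = - \frac{379777}{215} + 158752 = \frac{33751903}{215}$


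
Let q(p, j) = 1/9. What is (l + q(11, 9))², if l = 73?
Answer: 432964/81 ≈ 5345.2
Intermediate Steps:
q(p, j) = ⅑
(l + q(11, 9))² = (73 + ⅑)² = (658/9)² = 432964/81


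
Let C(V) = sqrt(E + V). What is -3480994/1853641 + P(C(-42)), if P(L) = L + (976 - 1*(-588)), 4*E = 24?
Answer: 2895613530/1853641 + 6*I ≈ 1562.1 + 6.0*I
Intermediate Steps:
E = 6 (E = (1/4)*24 = 6)
C(V) = sqrt(6 + V)
P(L) = 1564 + L (P(L) = L + (976 + 588) = L + 1564 = 1564 + L)
-3480994/1853641 + P(C(-42)) = -3480994/1853641 + (1564 + sqrt(6 - 42)) = -3480994*1/1853641 + (1564 + sqrt(-36)) = -3480994/1853641 + (1564 + 6*I) = 2895613530/1853641 + 6*I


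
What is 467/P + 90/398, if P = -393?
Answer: -75248/78207 ≈ -0.96216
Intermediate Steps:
467/P + 90/398 = 467/(-393) + 90/398 = 467*(-1/393) + 90*(1/398) = -467/393 + 45/199 = -75248/78207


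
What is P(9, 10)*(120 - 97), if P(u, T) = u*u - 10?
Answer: 1633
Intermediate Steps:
P(u, T) = -10 + u² (P(u, T) = u² - 10 = -10 + u²)
P(9, 10)*(120 - 97) = (-10 + 9²)*(120 - 97) = (-10 + 81)*23 = 71*23 = 1633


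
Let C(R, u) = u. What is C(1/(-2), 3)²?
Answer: 9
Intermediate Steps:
C(1/(-2), 3)² = 3² = 9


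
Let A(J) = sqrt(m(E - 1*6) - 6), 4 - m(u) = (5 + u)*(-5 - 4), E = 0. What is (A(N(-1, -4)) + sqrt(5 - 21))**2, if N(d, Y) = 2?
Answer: -(4 + sqrt(11))**2 ≈ -53.533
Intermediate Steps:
m(u) = 49 + 9*u (m(u) = 4 - (5 + u)*(-5 - 4) = 4 - (5 + u)*(-9) = 4 - (-45 - 9*u) = 4 + (45 + 9*u) = 49 + 9*u)
A(J) = I*sqrt(11) (A(J) = sqrt((49 + 9*(0 - 1*6)) - 6) = sqrt((49 + 9*(0 - 6)) - 6) = sqrt((49 + 9*(-6)) - 6) = sqrt((49 - 54) - 6) = sqrt(-5 - 6) = sqrt(-11) = I*sqrt(11))
(A(N(-1, -4)) + sqrt(5 - 21))**2 = (I*sqrt(11) + sqrt(5 - 21))**2 = (I*sqrt(11) + sqrt(-16))**2 = (I*sqrt(11) + 4*I)**2 = (4*I + I*sqrt(11))**2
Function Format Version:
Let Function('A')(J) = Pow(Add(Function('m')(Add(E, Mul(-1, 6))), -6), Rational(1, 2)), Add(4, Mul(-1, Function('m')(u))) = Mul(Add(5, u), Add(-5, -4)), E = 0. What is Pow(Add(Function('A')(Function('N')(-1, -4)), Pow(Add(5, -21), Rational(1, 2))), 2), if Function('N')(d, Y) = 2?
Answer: Mul(-1, Pow(Add(4, Pow(11, Rational(1, 2))), 2)) ≈ -53.533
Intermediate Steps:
Function('m')(u) = Add(49, Mul(9, u)) (Function('m')(u) = Add(4, Mul(-1, Mul(Add(5, u), Add(-5, -4)))) = Add(4, Mul(-1, Mul(Add(5, u), -9))) = Add(4, Mul(-1, Add(-45, Mul(-9, u)))) = Add(4, Add(45, Mul(9, u))) = Add(49, Mul(9, u)))
Function('A')(J) = Mul(I, Pow(11, Rational(1, 2))) (Function('A')(J) = Pow(Add(Add(49, Mul(9, Add(0, Mul(-1, 6)))), -6), Rational(1, 2)) = Pow(Add(Add(49, Mul(9, Add(0, -6))), -6), Rational(1, 2)) = Pow(Add(Add(49, Mul(9, -6)), -6), Rational(1, 2)) = Pow(Add(Add(49, -54), -6), Rational(1, 2)) = Pow(Add(-5, -6), Rational(1, 2)) = Pow(-11, Rational(1, 2)) = Mul(I, Pow(11, Rational(1, 2))))
Pow(Add(Function('A')(Function('N')(-1, -4)), Pow(Add(5, -21), Rational(1, 2))), 2) = Pow(Add(Mul(I, Pow(11, Rational(1, 2))), Pow(Add(5, -21), Rational(1, 2))), 2) = Pow(Add(Mul(I, Pow(11, Rational(1, 2))), Pow(-16, Rational(1, 2))), 2) = Pow(Add(Mul(I, Pow(11, Rational(1, 2))), Mul(4, I)), 2) = Pow(Add(Mul(4, I), Mul(I, Pow(11, Rational(1, 2)))), 2)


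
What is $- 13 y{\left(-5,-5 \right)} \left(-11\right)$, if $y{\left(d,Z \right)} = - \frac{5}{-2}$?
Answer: $\frac{715}{2} \approx 357.5$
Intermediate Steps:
$y{\left(d,Z \right)} = \frac{5}{2}$ ($y{\left(d,Z \right)} = \left(-5\right) \left(- \frac{1}{2}\right) = \frac{5}{2}$)
$- 13 y{\left(-5,-5 \right)} \left(-11\right) = \left(-13\right) \frac{5}{2} \left(-11\right) = \left(- \frac{65}{2}\right) \left(-11\right) = \frac{715}{2}$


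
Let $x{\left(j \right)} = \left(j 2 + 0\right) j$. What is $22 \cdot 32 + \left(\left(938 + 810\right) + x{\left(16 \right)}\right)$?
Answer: $2964$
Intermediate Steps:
$x{\left(j \right)} = 2 j^{2}$ ($x{\left(j \right)} = \left(2 j + 0\right) j = 2 j j = 2 j^{2}$)
$22 \cdot 32 + \left(\left(938 + 810\right) + x{\left(16 \right)}\right) = 22 \cdot 32 + \left(\left(938 + 810\right) + 2 \cdot 16^{2}\right) = 704 + \left(1748 + 2 \cdot 256\right) = 704 + \left(1748 + 512\right) = 704 + 2260 = 2964$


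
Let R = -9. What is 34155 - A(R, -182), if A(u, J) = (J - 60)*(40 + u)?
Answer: 41657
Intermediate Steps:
A(u, J) = (-60 + J)*(40 + u)
34155 - A(R, -182) = 34155 - (-2400 - 60*(-9) + 40*(-182) - 182*(-9)) = 34155 - (-2400 + 540 - 7280 + 1638) = 34155 - 1*(-7502) = 34155 + 7502 = 41657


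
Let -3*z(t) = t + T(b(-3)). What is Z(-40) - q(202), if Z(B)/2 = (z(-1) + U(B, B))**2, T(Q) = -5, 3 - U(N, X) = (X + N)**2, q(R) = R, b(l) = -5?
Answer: 81791848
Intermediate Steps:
U(N, X) = 3 - (N + X)**2 (U(N, X) = 3 - (X + N)**2 = 3 - (N + X)**2)
z(t) = 5/3 - t/3 (z(t) = -(t - 5)/3 = -(-5 + t)/3 = 5/3 - t/3)
Z(B) = 2*(5 - 4*B**2)**2 (Z(B) = 2*((5/3 - 1/3*(-1)) + (3 - (B + B)**2))**2 = 2*((5/3 + 1/3) + (3 - (2*B)**2))**2 = 2*(2 + (3 - 4*B**2))**2 = 2*(5 - 4*B**2)**2)
Z(-40) - q(202) = 2*(-5 + 4*(-40)**2)**2 - 1*202 = 2*(-5 + 4*1600)**2 - 202 = 2*(-5 + 6400)**2 - 202 = 2*6395**2 - 202 = 2*40896025 - 202 = 81792050 - 202 = 81791848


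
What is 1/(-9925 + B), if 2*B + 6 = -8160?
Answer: -1/14008 ≈ -7.1388e-5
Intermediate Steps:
B = -4083 (B = -3 + (½)*(-8160) = -3 - 4080 = -4083)
1/(-9925 + B) = 1/(-9925 - 4083) = 1/(-14008) = -1/14008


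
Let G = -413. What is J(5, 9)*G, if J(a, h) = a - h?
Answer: 1652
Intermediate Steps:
J(5, 9)*G = (5 - 1*9)*(-413) = (5 - 9)*(-413) = -4*(-413) = 1652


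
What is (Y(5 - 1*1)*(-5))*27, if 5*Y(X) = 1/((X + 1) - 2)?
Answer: -9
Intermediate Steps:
Y(X) = 1/(5*(-1 + X)) (Y(X) = 1/(5*((X + 1) - 2)) = 1/(5*((1 + X) - 2)) = 1/(5*(-1 + X)))
(Y(5 - 1*1)*(-5))*27 = ((1/(5*(-1 + (5 - 1*1))))*(-5))*27 = ((1/(5*(-1 + (5 - 1))))*(-5))*27 = ((1/(5*(-1 + 4)))*(-5))*27 = (((⅕)/3)*(-5))*27 = (((⅕)*(⅓))*(-5))*27 = ((1/15)*(-5))*27 = -⅓*27 = -9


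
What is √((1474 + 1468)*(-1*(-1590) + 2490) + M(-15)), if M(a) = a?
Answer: 3*√1333705 ≈ 3464.6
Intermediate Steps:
√((1474 + 1468)*(-1*(-1590) + 2490) + M(-15)) = √((1474 + 1468)*(-1*(-1590) + 2490) - 15) = √(2942*(1590 + 2490) - 15) = √(2942*4080 - 15) = √(12003360 - 15) = √12003345 = 3*√1333705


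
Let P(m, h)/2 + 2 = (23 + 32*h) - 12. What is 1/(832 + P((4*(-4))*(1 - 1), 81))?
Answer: 1/6034 ≈ 0.00016573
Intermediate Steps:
P(m, h) = 18 + 64*h (P(m, h) = -4 + 2*((23 + 32*h) - 12) = -4 + 2*(11 + 32*h) = -4 + (22 + 64*h) = 18 + 64*h)
1/(832 + P((4*(-4))*(1 - 1), 81)) = 1/(832 + (18 + 64*81)) = 1/(832 + (18 + 5184)) = 1/(832 + 5202) = 1/6034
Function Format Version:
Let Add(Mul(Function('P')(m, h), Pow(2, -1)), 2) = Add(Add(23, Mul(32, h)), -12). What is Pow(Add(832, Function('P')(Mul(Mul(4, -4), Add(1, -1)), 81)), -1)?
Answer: Rational(1, 6034) ≈ 0.00016573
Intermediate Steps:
Function('P')(m, h) = Add(18, Mul(64, h)) (Function('P')(m, h) = Add(-4, Mul(2, Add(Add(23, Mul(32, h)), -12))) = Add(-4, Mul(2, Add(11, Mul(32, h)))) = Add(-4, Add(22, Mul(64, h))) = Add(18, Mul(64, h)))
Pow(Add(832, Function('P')(Mul(Mul(4, -4), Add(1, -1)), 81)), -1) = Pow(Add(832, Add(18, Mul(64, 81))), -1) = Pow(Add(832, Add(18, 5184)), -1) = Pow(Add(832, 5202), -1) = Pow(6034, -1) = Rational(1, 6034)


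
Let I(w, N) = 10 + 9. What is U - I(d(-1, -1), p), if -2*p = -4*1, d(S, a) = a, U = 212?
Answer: 193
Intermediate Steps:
p = 2 (p = -(-2) = -½*(-4) = 2)
I(w, N) = 19
U - I(d(-1, -1), p) = 212 - 1*19 = 212 - 19 = 193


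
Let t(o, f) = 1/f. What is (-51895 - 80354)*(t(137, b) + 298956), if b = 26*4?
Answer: -316293066525/8 ≈ -3.9537e+10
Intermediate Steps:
b = 104
(-51895 - 80354)*(t(137, b) + 298956) = (-51895 - 80354)*(1/104 + 298956) = -132249*(1/104 + 298956) = -132249*31091425/104 = -316293066525/8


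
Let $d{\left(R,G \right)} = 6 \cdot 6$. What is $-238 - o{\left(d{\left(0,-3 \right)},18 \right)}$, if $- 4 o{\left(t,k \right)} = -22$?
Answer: $- \frac{487}{2} \approx -243.5$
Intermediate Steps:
$d{\left(R,G \right)} = 36$
$o{\left(t,k \right)} = \frac{11}{2}$ ($o{\left(t,k \right)} = \left(- \frac{1}{4}\right) \left(-22\right) = \frac{11}{2}$)
$-238 - o{\left(d{\left(0,-3 \right)},18 \right)} = -238 - \frac{11}{2} = - \frac{487}{2}$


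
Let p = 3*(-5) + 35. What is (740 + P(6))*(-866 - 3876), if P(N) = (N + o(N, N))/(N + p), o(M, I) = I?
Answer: -45646492/13 ≈ -3.5113e+6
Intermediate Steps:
p = 20 (p = -15 + 35 = 20)
P(N) = 2*N/(20 + N) (P(N) = (N + N)/(N + 20) = (2*N)/(20 + N) = 2*N/(20 + N))
(740 + P(6))*(-866 - 3876) = (740 + 2*6/(20 + 6))*(-866 - 3876) = (740 + 2*6/26)*(-4742) = (740 + 2*6*(1/26))*(-4742) = (740 + 6/13)*(-4742) = (9626/13)*(-4742) = -45646492/13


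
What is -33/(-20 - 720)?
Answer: 33/740 ≈ 0.044595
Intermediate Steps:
-33/(-20 - 720) = -33/(-740) = -1/740*(-33) = 33/740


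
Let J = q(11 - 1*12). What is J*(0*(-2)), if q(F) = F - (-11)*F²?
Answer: 0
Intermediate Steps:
q(F) = F + 11*F²
J = 10 (J = (11 - 1*12)*(1 + 11*(11 - 1*12)) = (11 - 12)*(1 + 11*(11 - 12)) = -(1 + 11*(-1)) = -(1 - 11) = -1*(-10) = 10)
J*(0*(-2)) = 10*(0*(-2)) = 10*0 = 0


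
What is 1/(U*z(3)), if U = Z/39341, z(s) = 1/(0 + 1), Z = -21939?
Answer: -39341/21939 ≈ -1.7932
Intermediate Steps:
z(s) = 1 (z(s) = 1/1 = 1)
U = -21939/39341 ≈ -0.55766
1/(U*z(3)) = 1/(-21939/39341*1) = 1/(-21939/39341) = -39341/21939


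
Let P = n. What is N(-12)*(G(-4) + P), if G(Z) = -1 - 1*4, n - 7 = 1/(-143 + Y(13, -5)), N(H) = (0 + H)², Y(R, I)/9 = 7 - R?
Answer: 56592/197 ≈ 287.27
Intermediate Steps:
Y(R, I) = 63 - 9*R (Y(R, I) = 9*(7 - R) = 63 - 9*R)
N(H) = H²
n = 1378/197 (n = 7 + 1/(-143 + (63 - 9*13)) = 7 + 1/(-143 + (63 - 117)) = 7 + 1/(-143 - 54) = 7 + 1/(-197) = 7 - 1/197 = 1378/197 ≈ 6.9949)
G(Z) = -5 (G(Z) = -1 - 4 = -5)
P = 1378/197 ≈ 6.9949
N(-12)*(G(-4) + P) = (-12)²*(-5 + 1378/197) = 144*(393/197) = 56592/197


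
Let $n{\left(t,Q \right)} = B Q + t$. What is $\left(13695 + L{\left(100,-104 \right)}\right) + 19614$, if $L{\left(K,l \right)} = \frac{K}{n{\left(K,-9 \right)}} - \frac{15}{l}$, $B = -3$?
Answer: $\frac{439957577}{13208} \approx 33310.0$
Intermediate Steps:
$n{\left(t,Q \right)} = t - 3 Q$ ($n{\left(t,Q \right)} = - 3 Q + t = t - 3 Q$)
$L{\left(K,l \right)} = - \frac{15}{l} + \frac{K}{27 + K}$ ($L{\left(K,l \right)} = \frac{K}{K - -27} - \frac{15}{l} = \frac{K}{K + 27} - \frac{15}{l} = \frac{K}{27 + K} - \frac{15}{l} = - \frac{15}{l} + \frac{K}{27 + K}$)
$\left(13695 + L{\left(100,-104 \right)}\right) + 19614 = \left(13695 - \left(- \frac{15}{104} - \frac{100}{27 + 100}\right)\right) + 19614 = \left(13695 - \left(- \frac{15}{104} - \frac{100}{127}\right)\right) + 19614 = \left(13695 + \left(\frac{15}{104} + 100 \cdot \frac{1}{127}\right)\right) + 19614 = \left(13695 + \left(\frac{15}{104} + \frac{100}{127}\right)\right) + 19614 = \left(13695 + \frac{12305}{13208}\right) + 19614 = \frac{180895865}{13208} + 19614 = \frac{439957577}{13208}$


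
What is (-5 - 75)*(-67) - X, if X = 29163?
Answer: -23803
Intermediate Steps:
(-5 - 75)*(-67) - X = (-5 - 75)*(-67) - 1*29163 = -80*(-67) - 29163 = 5360 - 29163 = -23803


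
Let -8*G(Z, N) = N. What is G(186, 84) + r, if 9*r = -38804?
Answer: -77797/18 ≈ -4322.1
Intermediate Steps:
r = -38804/9 (r = (⅑)*(-38804) = -38804/9 ≈ -4311.6)
G(Z, N) = -N/8
G(186, 84) + r = -⅛*84 - 38804/9 = -21/2 - 38804/9 = -77797/18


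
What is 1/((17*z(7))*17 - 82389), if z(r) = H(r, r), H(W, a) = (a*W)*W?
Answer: 1/16738 ≈ 5.9744e-5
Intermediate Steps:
H(W, a) = a*W**2 (H(W, a) = (W*a)*W = a*W**2)
z(r) = r**3 (z(r) = r*r**2 = r**3)
1/((17*z(7))*17 - 82389) = 1/((17*7**3)*17 - 82389) = 1/((17*343)*17 - 82389) = 1/(5831*17 - 82389) = 1/(99127 - 82389) = 1/16738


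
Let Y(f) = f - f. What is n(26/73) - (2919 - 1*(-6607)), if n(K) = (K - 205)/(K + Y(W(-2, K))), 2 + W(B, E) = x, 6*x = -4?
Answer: -262615/26 ≈ -10101.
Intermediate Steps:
x = -⅔ (x = (⅙)*(-4) = -⅔ ≈ -0.66667)
W(B, E) = -8/3 (W(B, E) = -2 - ⅔ = -8/3)
Y(f) = 0
n(K) = (-205 + K)/K (n(K) = (K - 205)/(K + 0) = (-205 + K)/K)
n(26/73) - (2919 - 1*(-6607)) = (-205 + 26/73)/((26/73)) - (2919 - 1*(-6607)) = (-205 + 26*(1/73))/((26*(1/73))) - (2919 + 6607) = (-205 + 26/73)/(26/73) - 1*9526 = (73/26)*(-14939/73) - 9526 = -14939/26 - 9526 = -262615/26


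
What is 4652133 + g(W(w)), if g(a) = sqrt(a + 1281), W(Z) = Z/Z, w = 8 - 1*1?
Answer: 4652133 + sqrt(1282) ≈ 4.6522e+6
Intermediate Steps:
w = 7 (w = 8 - 1 = 7)
W(Z) = 1
g(a) = sqrt(1281 + a)
4652133 + g(W(w)) = 4652133 + sqrt(1281 + 1) = 4652133 + sqrt(1282)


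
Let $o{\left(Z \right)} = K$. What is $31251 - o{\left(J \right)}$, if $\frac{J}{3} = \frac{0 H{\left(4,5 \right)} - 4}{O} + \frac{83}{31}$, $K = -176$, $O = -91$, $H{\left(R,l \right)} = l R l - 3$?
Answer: $31427$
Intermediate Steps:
$H{\left(R,l \right)} = -3 + R l^{2}$ ($H{\left(R,l \right)} = R l l - 3 = R l^{2} - 3 = -3 + R l^{2}$)
$J = \frac{23031}{2821}$ ($J = 3 \left(\frac{0 \left(-3 + 4 \cdot 5^{2}\right) - 4}{-91} + \frac{83}{31}\right) = 3 \left(\left(0 \left(-3 + 4 \cdot 25\right) - 4\right) \left(- \frac{1}{91}\right) + 83 \cdot \frac{1}{31}\right) = 3 \left(\left(0 \left(-3 + 100\right) - 4\right) \left(- \frac{1}{91}\right) + \frac{83}{31}\right) = 3 \left(\left(0 \cdot 97 - 4\right) \left(- \frac{1}{91}\right) + \frac{83}{31}\right) = 3 \left(\left(0 - 4\right) \left(- \frac{1}{91}\right) + \frac{83}{31}\right) = 3 \left(\left(-4\right) \left(- \frac{1}{91}\right) + \frac{83}{31}\right) = 3 \left(\frac{4}{91} + \frac{83}{31}\right) = 3 \cdot \frac{7677}{2821} = \frac{23031}{2821} \approx 8.1641$)
$o{\left(Z \right)} = -176$
$31251 - o{\left(J \right)} = 31251 - -176 = 31251 + 176 = 31427$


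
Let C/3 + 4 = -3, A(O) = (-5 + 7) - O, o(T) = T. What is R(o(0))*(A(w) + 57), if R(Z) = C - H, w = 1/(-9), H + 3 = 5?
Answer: -12236/9 ≈ -1359.6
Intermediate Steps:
H = 2 (H = -3 + 5 = 2)
w = -1/9 ≈ -0.11111
A(O) = 2 - O
C = -21 (C = -12 + 3*(-3) = -12 - 9 = -21)
R(Z) = -23 (R(Z) = -21 - 1*2 = -21 - 2 = -23)
R(o(0))*(A(w) + 57) = -23*((2 - 1*(-1/9)) + 57) = -23*((2 + 1/9) + 57) = -23*(19/9 + 57) = -23*532/9 = -12236/9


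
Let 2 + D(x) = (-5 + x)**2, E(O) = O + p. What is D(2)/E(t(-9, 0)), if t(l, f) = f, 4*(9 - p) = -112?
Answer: 7/37 ≈ 0.18919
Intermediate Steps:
p = 37 (p = 9 - 1/4*(-112) = 9 + 28 = 37)
E(O) = 37 + O (E(O) = O + 37 = 37 + O)
D(x) = -2 + (-5 + x)**2
D(2)/E(t(-9, 0)) = (-2 + (-5 + 2)**2)/(37 + 0) = (-2 + (-3)**2)/37 = (-2 + 9)*(1/37) = 7*(1/37) = 7/37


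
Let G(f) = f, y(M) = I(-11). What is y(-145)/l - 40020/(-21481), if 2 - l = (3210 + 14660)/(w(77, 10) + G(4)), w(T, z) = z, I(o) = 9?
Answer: 355665117/191632001 ≈ 1.8560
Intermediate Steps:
y(M) = 9
l = -8921/7 (l = 2 - (3210 + 14660)/(10 + 4) = 2 - 17870/14 = 2 - 1*8935/7 = 2 - 8935/7 = -8921/7 ≈ -1274.4)
y(-145)/l - 40020/(-21481) = 9/(-8921/7) - 40020/(-21481) = 9*(-7/8921) - 40020*(-1/21481) = -63/8921 + 40020/21481 = 355665117/191632001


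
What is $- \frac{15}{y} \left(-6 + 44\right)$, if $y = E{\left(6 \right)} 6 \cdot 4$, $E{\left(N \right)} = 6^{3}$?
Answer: $- \frac{95}{864} \approx -0.10995$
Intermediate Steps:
$E{\left(N \right)} = 216$
$y = 5184$ ($y = 216 \cdot 6 \cdot 4 = 1296 \cdot 4 = 5184$)
$- \frac{15}{y} \left(-6 + 44\right) = - \frac{15}{5184} \left(-6 + 44\right) = \left(-15\right) \frac{1}{5184} \cdot 38 = \left(- \frac{5}{1728}\right) 38 = - \frac{95}{864}$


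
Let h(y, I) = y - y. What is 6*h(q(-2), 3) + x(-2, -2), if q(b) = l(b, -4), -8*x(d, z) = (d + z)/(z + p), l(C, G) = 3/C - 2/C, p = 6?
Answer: 1/8 ≈ 0.12500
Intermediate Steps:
l(C, G) = 1/C
x(d, z) = -(d + z)/(8*(6 + z)) (x(d, z) = -(d + z)/(8*(z + 6)) = -(d + z)/(8*(6 + z)))
q(b) = 1/b
h(y, I) = 0
6*h(q(-2), 3) + x(-2, -2) = 6*0 + (-1*(-2) - 1*(-2))/(8*(6 - 2)) = 0 + (1/8)*(2 + 2)/4 = 0 + (1/8)*(1/4)*4 = 0 + 1/8 = 1/8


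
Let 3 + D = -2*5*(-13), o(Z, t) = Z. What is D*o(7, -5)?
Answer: 889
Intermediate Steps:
D = 127 (D = -3 - 2*5*(-13) = -3 - 10*(-13) = -3 + 130 = 127)
D*o(7, -5) = 127*7 = 889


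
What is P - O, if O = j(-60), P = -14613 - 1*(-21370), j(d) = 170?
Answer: 6587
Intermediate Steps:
P = 6757 (P = -14613 + 21370 = 6757)
O = 170
P - O = 6757 - 1*170 = 6757 - 170 = 6587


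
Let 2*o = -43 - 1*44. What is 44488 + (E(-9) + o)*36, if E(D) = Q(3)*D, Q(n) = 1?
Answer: 42598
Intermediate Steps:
o = -87/2 (o = (-43 - 1*44)/2 = (-43 - 44)/2 = (½)*(-87) = -87/2 ≈ -43.500)
E(D) = D (E(D) = 1*D = D)
44488 + (E(-9) + o)*36 = 44488 + (-9 - 87/2)*36 = 44488 - 105/2*36 = 44488 - 1890 = 42598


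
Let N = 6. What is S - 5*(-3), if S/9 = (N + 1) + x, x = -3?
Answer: 51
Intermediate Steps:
S = 36 (S = 9*((6 + 1) - 3) = 9*(7 - 3) = 9*4 = 36)
S - 5*(-3) = 36 - 5*(-3) = 36 + 15 = 51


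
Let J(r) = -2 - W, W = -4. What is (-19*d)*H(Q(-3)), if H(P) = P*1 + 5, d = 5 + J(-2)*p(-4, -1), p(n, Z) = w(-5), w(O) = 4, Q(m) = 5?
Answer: -2470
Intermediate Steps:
p(n, Z) = 4
J(r) = 2 (J(r) = -2 - 1*(-4) = -2 + 4 = 2)
d = 13 (d = 5 + 2*4 = 5 + 8 = 13)
H(P) = 5 + P (H(P) = P + 5 = 5 + P)
(-19*d)*H(Q(-3)) = (-19*13)*(5 + 5) = -247*10 = -2470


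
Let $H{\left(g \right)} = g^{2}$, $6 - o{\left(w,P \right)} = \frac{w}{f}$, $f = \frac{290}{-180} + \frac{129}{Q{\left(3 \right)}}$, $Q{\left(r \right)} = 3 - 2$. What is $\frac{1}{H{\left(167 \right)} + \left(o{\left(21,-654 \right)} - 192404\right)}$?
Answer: $- \frac{2293}{377219515} \approx -6.0787 \cdot 10^{-6}$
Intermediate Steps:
$Q{\left(r \right)} = 1$
$f = \frac{2293}{18}$ ($f = \frac{290}{-180} + \frac{129}{1} = 290 \left(- \frac{1}{180}\right) + 129 \cdot 1 = - \frac{29}{18} + 129 = \frac{2293}{18} \approx 127.39$)
$o{\left(w,P \right)} = 6 - \frac{18 w}{2293}$ ($o{\left(w,P \right)} = 6 - \frac{w}{\frac{2293}{18}} = 6 - w \frac{18}{2293} = 6 - \frac{18 w}{2293}$)
$\frac{1}{H{\left(167 \right)} + \left(o{\left(21,-654 \right)} - 192404\right)} = \frac{1}{167^{2} + \left(\left(6 - \frac{378}{2293}\right) - 192404\right)} = \frac{1}{27889 + \left(\left(6 - \frac{378}{2293}\right) - 192404\right)} = \frac{1}{27889 + \left(\frac{13380}{2293} - 192404\right)} = \frac{1}{27889 - \frac{441168992}{2293}} = \frac{1}{- \frac{377219515}{2293}} = - \frac{2293}{377219515}$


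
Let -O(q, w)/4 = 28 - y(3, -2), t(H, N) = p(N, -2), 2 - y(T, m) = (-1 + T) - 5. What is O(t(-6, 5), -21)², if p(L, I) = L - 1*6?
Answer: 8464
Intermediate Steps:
p(L, I) = -6 + L (p(L, I) = L - 6 = -6 + L)
y(T, m) = 8 - T (y(T, m) = 2 - ((-1 + T) - 5) = 2 - (-6 + T) = 2 + (6 - T) = 8 - T)
t(H, N) = -6 + N
O(q, w) = -92 (O(q, w) = -4*(28 - (8 - 1*3)) = -4*(28 - (8 - 3)) = -4*(28 - 1*5) = -4*(28 - 5) = -4*23 = -92)
O(t(-6, 5), -21)² = (-92)² = 8464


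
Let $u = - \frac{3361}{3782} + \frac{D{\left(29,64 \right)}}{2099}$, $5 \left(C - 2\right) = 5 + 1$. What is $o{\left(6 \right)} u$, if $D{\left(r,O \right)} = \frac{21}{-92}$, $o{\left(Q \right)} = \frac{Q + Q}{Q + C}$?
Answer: $- \frac{4868365575}{4199423122} \approx -1.1593$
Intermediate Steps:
$C = \frac{16}{5}$ ($C = 2 + \frac{5 + 1}{5} = 2 + \frac{1}{5} \cdot 6 = 2 + \frac{6}{5} = \frac{16}{5} \approx 3.2$)
$o{\left(Q \right)} = \frac{2 Q}{\frac{16}{5} + Q}$ ($o{\left(Q \right)} = \frac{Q + Q}{Q + \frac{16}{5}} = \frac{2 Q}{\frac{16}{5} + Q}$)
$D{\left(r,O \right)} = - \frac{21}{92}$ ($D{\left(r,O \right)} = 21 \left(- \frac{1}{92}\right) = - \frac{21}{92}$)
$u = - \frac{324557705}{365167228}$ ($u = - \frac{3361}{3782} - \frac{21}{92 \cdot 2099} = \left(-3361\right) \frac{1}{3782} - \frac{21}{193108} = - \frac{3361}{3782} - \frac{21}{193108} = - \frac{324557705}{365167228} \approx -0.88879$)
$o{\left(6 \right)} u = 10 \cdot 6 \frac{1}{16 + 5 \cdot 6} \left(- \frac{324557705}{365167228}\right) = 10 \cdot 6 \frac{1}{16 + 30} \left(- \frac{324557705}{365167228}\right) = 10 \cdot 6 \cdot \frac{1}{46} \left(- \frac{324557705}{365167228}\right) = \frac{30}{23} \left(- \frac{324557705}{365167228}\right) = - \frac{4868365575}{4199423122}$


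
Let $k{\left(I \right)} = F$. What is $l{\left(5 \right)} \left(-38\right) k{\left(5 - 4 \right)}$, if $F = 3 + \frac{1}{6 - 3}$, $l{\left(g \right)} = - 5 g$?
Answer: $\frac{9500}{3} \approx 3166.7$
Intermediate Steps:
$F = \frac{10}{3}$ ($F = 3 + \frac{1}{3} = \frac{10}{3} \approx 3.3333$)
$k{\left(I \right)} = \frac{10}{3}$
$l{\left(5 \right)} \left(-38\right) k{\left(5 - 4 \right)} = \left(-5\right) 5 \left(-38\right) \frac{10}{3} = \left(-25\right) \left(-38\right) \frac{10}{3} = 950 \cdot \frac{10}{3} = \frac{9500}{3}$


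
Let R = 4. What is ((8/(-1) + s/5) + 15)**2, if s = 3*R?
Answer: 2209/25 ≈ 88.360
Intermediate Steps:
s = 12 (s = 3*4 = 12)
((8/(-1) + s/5) + 15)**2 = ((8/(-1) + 12/5) + 15)**2 = ((8*(-1) + 12*(1/5)) + 15)**2 = ((-8 + 12/5) + 15)**2 = (-28/5 + 15)**2 = (47/5)**2 = 2209/25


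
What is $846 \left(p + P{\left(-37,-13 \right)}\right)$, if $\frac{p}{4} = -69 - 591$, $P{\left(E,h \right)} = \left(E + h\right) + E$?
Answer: $-2307042$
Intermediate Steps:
$P{\left(E,h \right)} = h + 2 E$
$p = -2640$ ($p = 4 \left(-69 - 591\right) = 4 \left(-660\right) = -2640$)
$846 \left(p + P{\left(-37,-13 \right)}\right) = 846 \left(-2640 + \left(-13 + 2 \left(-37\right)\right)\right) = 846 \left(-2640 - 87\right) = 846 \left(-2727\right) = -2307042$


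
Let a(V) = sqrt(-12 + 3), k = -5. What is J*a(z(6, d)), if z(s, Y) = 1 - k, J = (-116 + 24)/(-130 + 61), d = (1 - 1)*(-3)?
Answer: 4*I ≈ 4.0*I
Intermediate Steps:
d = 0 (d = 0*(-3) = 0)
J = 4/3 (J = -92/(-69) = -92*(-1/69) = 4/3 ≈ 1.3333)
z(s, Y) = 6 (z(s, Y) = 1 - 1*(-5) = 1 + 5 = 6)
a(V) = 3*I (a(V) = sqrt(-9) = 3*I)
J*a(z(6, d)) = 4*(3*I)/3 = 4*I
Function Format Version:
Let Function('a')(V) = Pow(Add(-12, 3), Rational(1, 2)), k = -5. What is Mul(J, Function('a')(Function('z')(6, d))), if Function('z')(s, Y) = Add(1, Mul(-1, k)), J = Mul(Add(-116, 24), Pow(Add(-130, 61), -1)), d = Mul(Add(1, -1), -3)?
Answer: Mul(4, I) ≈ Mul(4.0000, I)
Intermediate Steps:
d = 0 (d = Mul(0, -3) = 0)
J = Rational(4, 3) (J = Mul(-92, Pow(-69, -1)) = Mul(-92, Rational(-1, 69)) = Rational(4, 3) ≈ 1.3333)
Function('z')(s, Y) = 6 (Function('z')(s, Y) = Add(1, Mul(-1, -5)) = Add(1, 5) = 6)
Function('a')(V) = Mul(3, I) (Function('a')(V) = Pow(-9, Rational(1, 2)) = Mul(3, I))
Mul(J, Function('a')(Function('z')(6, d))) = Mul(Rational(4, 3), Mul(3, I)) = Mul(4, I)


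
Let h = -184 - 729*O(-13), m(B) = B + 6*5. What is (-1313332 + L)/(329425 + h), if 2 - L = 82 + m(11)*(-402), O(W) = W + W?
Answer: -86462/23213 ≈ -3.7247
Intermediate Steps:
O(W) = 2*W
m(B) = 30 + B (m(B) = B + 30 = 30 + B)
h = 18770 (h = -184 - 1458*(-13) = -184 - 729*(-26) = -184 + 18954 = 18770)
L = 16402 (L = 2 - (82 + (30 + 11)*(-402)) = 2 - (82 + 41*(-402)) = 2 - (82 - 16482) = 2 - 1*(-16400) = 2 + 16400 = 16402)
(-1313332 + L)/(329425 + h) = (-1313332 + 16402)/(329425 + 18770) = -1296930/348195 = -1296930*1/348195 = -86462/23213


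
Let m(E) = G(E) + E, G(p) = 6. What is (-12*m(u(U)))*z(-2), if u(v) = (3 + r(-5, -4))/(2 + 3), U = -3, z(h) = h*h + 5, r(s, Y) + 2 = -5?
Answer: -2808/5 ≈ -561.60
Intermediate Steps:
r(s, Y) = -7 (r(s, Y) = -2 - 5 = -7)
z(h) = 5 + h² (z(h) = h² + 5 = 5 + h²)
u(v) = -⅘ (u(v) = (3 - 7)/(2 + 3) = -4/5 = -4*⅕ = -⅘)
m(E) = 6 + E
(-12*m(u(U)))*z(-2) = (-12*(6 - ⅘))*(5 + (-2)²) = (-12*26/5)*(5 + 4) = -312/5*9 = -2808/5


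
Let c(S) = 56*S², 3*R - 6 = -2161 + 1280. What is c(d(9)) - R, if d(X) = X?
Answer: 14483/3 ≈ 4827.7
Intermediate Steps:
R = -875/3 (R = 2 + (-2161 + 1280)/3 = 2 + (⅓)*(-881) = 2 - 881/3 = -875/3 ≈ -291.67)
c(d(9)) - R = 56*9² - 1*(-875/3) = 56*81 + 875/3 = 4536 + 875/3 = 14483/3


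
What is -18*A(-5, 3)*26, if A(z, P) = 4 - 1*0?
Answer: -1872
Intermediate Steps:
A(z, P) = 4 (A(z, P) = 4 + 0 = 4)
-18*A(-5, 3)*26 = -18*4*26 = -72*26 = -1872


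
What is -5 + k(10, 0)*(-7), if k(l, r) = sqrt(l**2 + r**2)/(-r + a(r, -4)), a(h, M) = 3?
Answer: -85/3 ≈ -28.333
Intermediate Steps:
k(l, r) = sqrt(l**2 + r**2)/(3 - r) (k(l, r) = sqrt(l**2 + r**2)/(-r + 3) = sqrt(l**2 + r**2)/(3 - r))
-5 + k(10, 0)*(-7) = -5 - sqrt(10**2 + 0**2)/(-3 + 0)*(-7) = -5 - 1*sqrt(100 + 0)/(-3)*(-7) = -5 - 1*(-1/3)*sqrt(100)*(-7) = -5 - 1*(-1/3)*10*(-7) = -5 + (10/3)*(-7) = -5 - 70/3 = -85/3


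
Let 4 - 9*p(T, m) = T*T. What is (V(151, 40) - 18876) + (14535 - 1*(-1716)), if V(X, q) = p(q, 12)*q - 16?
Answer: -29203/3 ≈ -9734.3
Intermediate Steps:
p(T, m) = 4/9 - T²/9 (p(T, m) = 4/9 - T*T/9 = 4/9 - T²/9)
V(X, q) = -16 + q*(4/9 - q²/9) (V(X, q) = (4/9 - q²/9)*q - 16 = q*(4/9 - q²/9) - 16 = -16 + q*(4/9 - q²/9))
(V(151, 40) - 18876) + (14535 - 1*(-1716)) = ((-16 - ⅑*40³ + (4/9)*40) - 18876) + (14535 - 1*(-1716)) = ((-16 - ⅑*64000 + 160/9) - 18876) + (14535 + 1716) = ((-16 - 64000/9 + 160/9) - 18876) + 16251 = (-21328/3 - 18876) + 16251 = -77956/3 + 16251 = -29203/3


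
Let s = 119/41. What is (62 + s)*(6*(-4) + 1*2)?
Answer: -58542/41 ≈ -1427.9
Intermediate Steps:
s = 119/41 (s = 119*(1/41) = 119/41 ≈ 2.9024)
(62 + s)*(6*(-4) + 1*2) = (62 + 119/41)*(6*(-4) + 1*2) = 2661*(-24 + 2)/41 = (2661/41)*(-22) = -58542/41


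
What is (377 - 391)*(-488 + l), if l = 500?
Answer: -168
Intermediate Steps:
(377 - 391)*(-488 + l) = (377 - 391)*(-488 + 500) = -14*12 = -168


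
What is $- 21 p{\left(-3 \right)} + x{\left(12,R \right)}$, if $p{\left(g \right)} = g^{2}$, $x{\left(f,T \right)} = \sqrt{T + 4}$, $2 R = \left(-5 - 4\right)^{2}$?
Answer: $-189 + \frac{\sqrt{178}}{2} \approx -182.33$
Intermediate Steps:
$R = \frac{81}{2}$ ($R = \frac{\left(-5 - 4\right)^{2}}{2} = \frac{\left(-9\right)^{2}}{2} = \frac{1}{2} \cdot 81 = \frac{81}{2} \approx 40.5$)
$x{\left(f,T \right)} = \sqrt{4 + T}$
$- 21 p{\left(-3 \right)} + x{\left(12,R \right)} = - 21 \left(-3\right)^{2} + \sqrt{4 + \frac{81}{2}} = \left(-21\right) 9 + \sqrt{\frac{89}{2}} = -189 + \frac{\sqrt{178}}{2}$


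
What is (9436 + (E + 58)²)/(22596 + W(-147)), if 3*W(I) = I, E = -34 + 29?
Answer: 12245/22547 ≈ 0.54309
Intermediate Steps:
E = -5
W(I) = I/3
(9436 + (E + 58)²)/(22596 + W(-147)) = (9436 + (-5 + 58)²)/(22596 + (⅓)*(-147)) = (9436 + 53²)/(22596 - 49) = (9436 + 2809)/22547 = 12245*(1/22547) = 12245/22547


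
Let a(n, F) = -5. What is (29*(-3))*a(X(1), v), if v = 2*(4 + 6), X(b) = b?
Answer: 435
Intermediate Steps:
v = 20 (v = 2*10 = 20)
(29*(-3))*a(X(1), v) = (29*(-3))*(-5) = -87*(-5) = 435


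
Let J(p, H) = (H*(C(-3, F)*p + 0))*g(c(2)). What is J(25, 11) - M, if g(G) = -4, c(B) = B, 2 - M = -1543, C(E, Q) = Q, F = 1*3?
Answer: -4845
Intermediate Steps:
F = 3
M = 1545 (M = 2 - 1*(-1543) = 2 + 1543 = 1545)
J(p, H) = -12*H*p (J(p, H) = (H*(3*p + 0))*(-4) = (H*(3*p))*(-4) = (3*H*p)*(-4) = -12*H*p)
J(25, 11) - M = -12*11*25 - 1*1545 = -3300 - 1545 = -4845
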